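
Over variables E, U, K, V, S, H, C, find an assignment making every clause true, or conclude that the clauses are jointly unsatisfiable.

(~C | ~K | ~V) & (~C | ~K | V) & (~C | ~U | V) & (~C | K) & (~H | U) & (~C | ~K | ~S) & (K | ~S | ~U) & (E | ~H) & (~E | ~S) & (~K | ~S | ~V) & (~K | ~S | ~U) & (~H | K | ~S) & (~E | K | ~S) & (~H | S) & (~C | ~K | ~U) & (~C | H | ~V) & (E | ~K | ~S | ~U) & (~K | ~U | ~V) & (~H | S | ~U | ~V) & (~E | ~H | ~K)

E=F, U=F, K=F, V=T, S=F, H=F, C=F

Set E = False.
  then (E | ~H) forces H = False.
Set U = False.
Set K = False.
  then (~C | K) forces C = False.
Set V = True.
Set S = False.
All clauses satisfied.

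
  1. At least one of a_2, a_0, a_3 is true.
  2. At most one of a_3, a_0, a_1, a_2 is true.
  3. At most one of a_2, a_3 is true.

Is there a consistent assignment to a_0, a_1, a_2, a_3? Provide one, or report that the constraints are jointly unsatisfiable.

a_0 = False, a_1 = False, a_2 = False, a_3 = True

  (1) {a_2, a_0, a_3}: 1 true — at least one ✓
  (2) {a_3, a_0, a_1, a_2}: 1 true — at most one ✓
  (3) {a_2, a_3}: 1 true — at most one ✓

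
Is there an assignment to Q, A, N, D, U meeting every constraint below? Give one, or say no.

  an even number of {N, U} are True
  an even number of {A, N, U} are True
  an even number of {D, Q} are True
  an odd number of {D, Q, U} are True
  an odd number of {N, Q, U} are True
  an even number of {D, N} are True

Q: True, A: False, N: True, D: True, U: True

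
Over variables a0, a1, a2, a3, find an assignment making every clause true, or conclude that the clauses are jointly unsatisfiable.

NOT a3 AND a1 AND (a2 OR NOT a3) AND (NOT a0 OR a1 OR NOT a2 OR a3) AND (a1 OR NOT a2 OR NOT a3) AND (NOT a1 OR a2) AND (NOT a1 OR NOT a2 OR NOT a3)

a0 = False, a1 = True, a2 = True, a3 = False

Unit clause (NOT a3) forces a3 = False.
Unit clause (a1) forces a1 = True.
In (NOT a1 OR a2) only a2 is left, so a2 = True.
Set a0 = False.
All clauses satisfied.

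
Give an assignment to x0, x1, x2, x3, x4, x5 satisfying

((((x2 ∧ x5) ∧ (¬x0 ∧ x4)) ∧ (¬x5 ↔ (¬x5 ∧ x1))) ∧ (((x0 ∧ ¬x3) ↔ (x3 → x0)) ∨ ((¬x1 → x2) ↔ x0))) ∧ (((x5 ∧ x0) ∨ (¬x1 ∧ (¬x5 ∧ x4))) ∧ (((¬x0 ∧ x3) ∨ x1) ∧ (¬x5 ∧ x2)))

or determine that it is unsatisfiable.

Case x5 = True: the conjunct ¬x5 is False.
Case x5 = False: the conjunct x5 is False.
Both cases fail — unsatisfiable.

Unsatisfiable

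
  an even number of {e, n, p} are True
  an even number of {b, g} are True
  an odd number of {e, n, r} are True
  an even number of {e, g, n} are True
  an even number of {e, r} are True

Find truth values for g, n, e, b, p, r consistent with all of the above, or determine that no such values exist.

g = True, n = True, e = False, b = True, p = True, r = False

{e, n, p}: 2 true → even ✓
{b, g}: 2 true → even ✓
{e, n, r}: 1 true → odd ✓
{e, g, n}: 2 true → even ✓
{e, r}: 0 true → even ✓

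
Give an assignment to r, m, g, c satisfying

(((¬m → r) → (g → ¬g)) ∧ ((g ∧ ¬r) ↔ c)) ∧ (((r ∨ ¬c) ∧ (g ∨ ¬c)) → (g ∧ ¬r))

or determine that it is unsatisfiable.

r: False, m: False, g: True, c: True

  ((¬m → r) → (g → ¬g)) ∧ ((g ∧ ¬r) ↔ c) = True
    (¬m → r) → (g → ¬g) = True
      ¬m → r = False
        ¬m = True
      g → ¬g = False
        ¬g = False
    (g ∧ ¬r) ↔ c = True
      g ∧ ¬r = True
        ¬r = True
  ((r ∨ ¬c) ∧ (g ∨ ¬c)) → (g ∧ ¬r) = True
    (r ∨ ¬c) ∧ (g ∨ ¬c) = False
      r ∨ ¬c = False
        ¬c = False
      g ∨ ¬c = True
        ¬c = False
    g ∧ ¬r = True
      ¬r = True
Both conjuncts True, so the formula holds.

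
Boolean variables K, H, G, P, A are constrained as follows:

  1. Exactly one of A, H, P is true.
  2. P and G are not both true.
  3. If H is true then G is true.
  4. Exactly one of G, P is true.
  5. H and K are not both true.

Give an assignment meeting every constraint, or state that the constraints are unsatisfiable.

K = False; H = True; G = True; P = False; A = False

  (1) {A, H, P}: 1 true — exactly one ✓
  (2) P=F, G=T — not both ✓
  (3) H=T ⇒ G: T ✓
  (4) {G, P}: 1 true — exactly one ✓
  (5) H=T, K=F — not both ✓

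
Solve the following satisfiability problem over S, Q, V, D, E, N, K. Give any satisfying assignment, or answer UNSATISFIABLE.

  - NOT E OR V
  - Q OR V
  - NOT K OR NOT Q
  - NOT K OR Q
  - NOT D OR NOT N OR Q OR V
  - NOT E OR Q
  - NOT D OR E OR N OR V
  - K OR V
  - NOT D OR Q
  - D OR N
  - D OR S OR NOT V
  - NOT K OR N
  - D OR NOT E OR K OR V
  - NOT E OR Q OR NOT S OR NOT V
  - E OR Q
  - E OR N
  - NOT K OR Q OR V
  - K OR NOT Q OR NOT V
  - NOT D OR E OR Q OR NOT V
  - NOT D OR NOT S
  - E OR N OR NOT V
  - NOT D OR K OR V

Case K = True:
  (NOT K OR NOT Q) forces Q = False.
  Clause (NOT K OR Q) is falsified — contradiction.
Case K = False:
  (K OR V) forces V = True.
  (K OR NOT Q OR NOT V) forces Q = False.
  (NOT E OR Q) forces E = False.
  Clause (E OR Q) is falsified — contradiction.
Both cases fail, so the formula is unsatisfiable.

Unsatisfiable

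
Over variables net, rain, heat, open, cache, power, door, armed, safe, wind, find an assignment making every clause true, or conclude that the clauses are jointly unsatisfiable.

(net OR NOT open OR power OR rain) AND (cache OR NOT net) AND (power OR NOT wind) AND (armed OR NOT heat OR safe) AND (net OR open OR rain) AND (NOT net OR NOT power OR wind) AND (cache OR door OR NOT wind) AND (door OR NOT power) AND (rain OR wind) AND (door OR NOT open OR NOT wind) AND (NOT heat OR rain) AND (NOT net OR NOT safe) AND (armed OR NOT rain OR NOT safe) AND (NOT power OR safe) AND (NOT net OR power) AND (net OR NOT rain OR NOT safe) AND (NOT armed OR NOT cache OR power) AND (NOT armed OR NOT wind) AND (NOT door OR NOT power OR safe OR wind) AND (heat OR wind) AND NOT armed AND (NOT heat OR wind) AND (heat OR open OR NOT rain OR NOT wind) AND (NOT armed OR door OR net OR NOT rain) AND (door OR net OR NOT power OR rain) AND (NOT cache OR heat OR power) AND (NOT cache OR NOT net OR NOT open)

net = False, rain = False, heat = False, open = True, cache = False, power = True, door = True, armed = False, safe = True, wind = True

Unit clause (NOT armed) forces armed = False.
Set net = False.
Try rain = True:
  (armed OR NOT rain OR NOT safe) forces safe = False.
  (armed OR NOT heat OR safe) forces heat = False.
  (NOT power OR safe) forces power = False.
  (power OR NOT wind) forces wind = False.
  clause (heat OR wind) is falsified — backtrack.
So rain = False.
  then (net OR open OR rain) forces open = True.
  then (rain OR wind) forces wind = True.
  then (door OR NOT open OR NOT wind) forces door = True.
  then (NOT heat OR rain) forces heat = False.
  then (net OR NOT open OR power OR rain) forces power = True.
  then (NOT power OR safe) forces safe = True.
Set cache = False.
All clauses satisfied.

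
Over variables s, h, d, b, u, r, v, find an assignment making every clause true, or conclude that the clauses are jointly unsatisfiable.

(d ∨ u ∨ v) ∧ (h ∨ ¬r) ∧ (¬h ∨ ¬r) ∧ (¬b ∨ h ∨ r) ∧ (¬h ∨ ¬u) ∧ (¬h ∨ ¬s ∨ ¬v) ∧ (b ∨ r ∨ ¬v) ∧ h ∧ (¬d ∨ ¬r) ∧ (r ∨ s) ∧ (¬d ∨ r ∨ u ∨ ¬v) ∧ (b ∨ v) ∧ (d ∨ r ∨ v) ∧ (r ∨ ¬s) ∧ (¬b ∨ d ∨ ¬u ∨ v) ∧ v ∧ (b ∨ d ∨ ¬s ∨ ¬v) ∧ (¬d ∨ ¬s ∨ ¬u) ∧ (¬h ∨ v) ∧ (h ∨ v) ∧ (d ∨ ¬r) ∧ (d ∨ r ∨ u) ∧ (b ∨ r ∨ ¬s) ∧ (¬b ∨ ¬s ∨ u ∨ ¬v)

No satisfying assignment exists.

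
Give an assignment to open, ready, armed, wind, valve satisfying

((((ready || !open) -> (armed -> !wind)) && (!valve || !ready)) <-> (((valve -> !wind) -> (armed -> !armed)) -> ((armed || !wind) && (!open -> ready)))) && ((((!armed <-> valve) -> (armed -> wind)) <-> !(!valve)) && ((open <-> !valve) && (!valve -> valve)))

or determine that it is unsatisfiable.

open = False, ready = True, armed = False, wind = True, valve = True

  (((ready || !open) -> (armed -> !wind)) && (!valve || !ready)) <-> (((valve -> !wind) -> (armed -> !armed)) -> ((armed || !wind) && (!open -> ready))) = True
    ((ready || !open) -> (armed -> !wind)) && (!valve || !ready) = False
      (ready || !open) -> (armed -> !wind) = True
        ready || !open = True
          !open = True
        armed -> !wind = True
          !wind = False
      !valve || !ready = False
        !valve = False
        !ready = False
    ((valve -> !wind) -> (armed -> !armed)) -> ((armed || !wind) && (!open -> ready)) = False
      (valve -> !wind) -> (armed -> !armed) = True
        valve -> !wind = False
          !wind = False
        armed -> !armed = True
          !armed = True
      (armed || !wind) && (!open -> ready) = False
        armed || !wind = False
          !wind = False
        !open -> ready = True
          !open = True
  (((!armed <-> valve) -> (armed -> wind)) <-> !(!valve)) && ((open <-> !valve) && (!valve -> valve)) = True
    ((!armed <-> valve) -> (armed -> wind)) <-> !(!valve) = True
      (!armed <-> valve) -> (armed -> wind) = True
        !armed <-> valve = True
          !armed = True
        armed -> wind = True
      !(!valve) = True
        !valve = False
    (open <-> !valve) && (!valve -> valve) = True
      open <-> !valve = True
        !valve = False
      !valve -> valve = True
        !valve = False
Both conjuncts True, so the formula holds.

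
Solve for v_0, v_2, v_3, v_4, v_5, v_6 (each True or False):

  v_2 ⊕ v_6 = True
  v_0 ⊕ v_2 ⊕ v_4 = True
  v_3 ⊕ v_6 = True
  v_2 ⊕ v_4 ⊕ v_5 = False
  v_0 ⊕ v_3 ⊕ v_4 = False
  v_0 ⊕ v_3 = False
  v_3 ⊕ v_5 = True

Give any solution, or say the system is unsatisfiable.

Adding constraints 1, 2, 3, 5 mod 2: every variable appears an even number of times on the left, so the left side is 0.
But the right sides sum to 1 (mod 2). 0 ≠ 1 — the system is inconsistent.

No satisfying assignment exists.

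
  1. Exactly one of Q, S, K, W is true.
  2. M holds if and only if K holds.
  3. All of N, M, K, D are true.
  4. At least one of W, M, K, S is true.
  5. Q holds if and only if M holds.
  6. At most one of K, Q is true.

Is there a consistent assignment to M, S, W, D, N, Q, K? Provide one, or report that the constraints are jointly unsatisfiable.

UNSATISFIABLE

Case M = True:
  (2) with M=T forces K = True.
  (1) with K=T forces Q = False.
  Constraint (5) is violated (Q=F, M=T) — contradiction.
Case M = False:
  Constraint (3) is violated (M=F) — contradiction.
Both cases fail — unsatisfiable.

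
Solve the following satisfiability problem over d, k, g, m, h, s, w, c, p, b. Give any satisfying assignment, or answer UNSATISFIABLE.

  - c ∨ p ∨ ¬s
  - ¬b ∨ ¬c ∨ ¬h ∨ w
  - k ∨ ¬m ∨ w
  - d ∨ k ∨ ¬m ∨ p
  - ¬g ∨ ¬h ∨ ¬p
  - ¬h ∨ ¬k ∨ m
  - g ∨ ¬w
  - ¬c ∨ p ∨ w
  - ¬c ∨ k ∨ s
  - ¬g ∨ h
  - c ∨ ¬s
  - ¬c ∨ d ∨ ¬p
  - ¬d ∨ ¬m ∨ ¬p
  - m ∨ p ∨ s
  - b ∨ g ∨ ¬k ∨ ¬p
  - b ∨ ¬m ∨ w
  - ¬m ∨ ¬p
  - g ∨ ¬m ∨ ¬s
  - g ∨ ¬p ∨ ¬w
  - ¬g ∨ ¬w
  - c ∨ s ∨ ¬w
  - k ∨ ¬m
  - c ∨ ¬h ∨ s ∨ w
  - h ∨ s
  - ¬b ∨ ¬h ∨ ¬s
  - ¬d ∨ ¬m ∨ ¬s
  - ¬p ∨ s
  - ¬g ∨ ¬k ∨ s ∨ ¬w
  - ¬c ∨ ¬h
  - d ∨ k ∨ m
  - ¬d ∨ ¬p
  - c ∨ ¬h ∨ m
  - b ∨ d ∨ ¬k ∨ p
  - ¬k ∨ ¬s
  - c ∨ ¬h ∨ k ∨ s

Unsatisfiable

Case c = True:
  (¬c ∨ ¬h) forces h = False.
  (¬g ∨ h) forces g = False.
  (g ∨ ¬w) forces w = False.
  (¬c ∨ p ∨ w) forces p = True.
  (¬c ∨ d ∨ ¬p) forces d = True.
  Clause (¬d ∨ ¬p) is falsified — contradiction.
Case c = False:
  (c ∨ ¬s) forces s = False.
  (c ∨ s ∨ ¬w) forces w = False.
  (c ∨ ¬h ∨ s ∨ w) forces h = False.
  Clause (h ∨ s) is falsified — contradiction.
Both cases fail, so the formula is unsatisfiable.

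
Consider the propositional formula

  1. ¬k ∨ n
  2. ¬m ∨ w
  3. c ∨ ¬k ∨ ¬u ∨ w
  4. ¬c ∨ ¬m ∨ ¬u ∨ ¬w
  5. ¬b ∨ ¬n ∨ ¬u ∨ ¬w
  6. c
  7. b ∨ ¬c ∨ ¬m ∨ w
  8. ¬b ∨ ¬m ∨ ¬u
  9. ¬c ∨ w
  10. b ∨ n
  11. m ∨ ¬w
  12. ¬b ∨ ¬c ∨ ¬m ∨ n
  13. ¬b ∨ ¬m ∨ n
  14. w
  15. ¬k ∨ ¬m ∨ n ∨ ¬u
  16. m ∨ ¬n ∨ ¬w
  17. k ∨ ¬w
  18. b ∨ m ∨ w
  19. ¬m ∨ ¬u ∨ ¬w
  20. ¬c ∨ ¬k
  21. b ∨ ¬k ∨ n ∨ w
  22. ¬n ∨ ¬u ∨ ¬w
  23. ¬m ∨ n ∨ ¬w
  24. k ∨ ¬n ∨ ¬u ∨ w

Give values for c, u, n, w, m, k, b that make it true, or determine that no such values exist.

UNSATISFIABLE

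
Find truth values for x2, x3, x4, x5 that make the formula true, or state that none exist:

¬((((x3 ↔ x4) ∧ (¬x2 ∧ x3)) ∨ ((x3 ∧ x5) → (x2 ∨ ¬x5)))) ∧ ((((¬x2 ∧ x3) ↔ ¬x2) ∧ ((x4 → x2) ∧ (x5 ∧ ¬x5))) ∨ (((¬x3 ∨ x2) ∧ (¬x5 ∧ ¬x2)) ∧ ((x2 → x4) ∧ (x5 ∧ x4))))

The conjunct (((¬x2 ∧ x3) ↔ ¬x2) ∧ ((x4 → x2) ∧ (x5 ∧ ¬x5))) ∨ (((¬x3 ∨ x2) ∧ (¬x5 ∧ ¬x2)) ∧ ((x2 → x4) ∧ (x5 ∧ x4))) is unsatisfiable on its own:
  x5 = True: this becomes (((¬x2 ∧ x3) ↔ ¬x2) ∧ False) ∨ (False ∧ ((x2 → x4) ∧ x4)) = False.
  x5 = False: this becomes (((¬x2 ∧ x3) ↔ ¬x2) ∧ False) ∨ (((¬x3 ∨ x2) ∧ ¬x2) ∧ False) = False.
So the whole conjunction is unsatisfiable.

The formula is unsatisfiable.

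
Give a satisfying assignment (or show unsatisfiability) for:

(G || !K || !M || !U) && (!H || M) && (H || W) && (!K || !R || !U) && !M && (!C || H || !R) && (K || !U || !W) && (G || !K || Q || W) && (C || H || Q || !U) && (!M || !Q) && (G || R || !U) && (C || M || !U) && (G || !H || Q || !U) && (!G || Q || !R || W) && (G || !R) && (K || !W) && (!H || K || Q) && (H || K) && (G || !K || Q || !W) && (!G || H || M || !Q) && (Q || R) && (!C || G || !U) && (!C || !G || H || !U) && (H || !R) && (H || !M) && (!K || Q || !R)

Unit clause (!M) forces M = False.
In (!H || M) only !H is left, so H = False.
In (H || W) only W is left, so W = True.
In (K || !W) only K is left, so K = True.
In (H || !R) only !R is left, so R = False.
In (Q || R) only Q is left, so Q = True.
In (!G || H || M || !Q) only !G is left, so G = False.
In (G || R || !U) only !U is left, so U = False.
Set C = False.
All clauses satisfied.

K = True, W = True, Q = True, U = False, M = False, G = False, H = False, C = False, R = False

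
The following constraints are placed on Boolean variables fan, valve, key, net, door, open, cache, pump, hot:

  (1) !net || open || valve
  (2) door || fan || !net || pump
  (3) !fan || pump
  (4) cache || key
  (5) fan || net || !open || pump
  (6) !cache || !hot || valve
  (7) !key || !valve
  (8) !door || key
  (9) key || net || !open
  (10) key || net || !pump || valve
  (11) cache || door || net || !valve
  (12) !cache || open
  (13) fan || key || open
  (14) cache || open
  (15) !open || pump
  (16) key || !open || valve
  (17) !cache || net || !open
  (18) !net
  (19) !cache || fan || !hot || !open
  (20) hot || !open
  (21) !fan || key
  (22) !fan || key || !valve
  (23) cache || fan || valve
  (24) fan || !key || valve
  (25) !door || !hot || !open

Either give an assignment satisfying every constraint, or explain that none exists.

fan: True; valve: False; key: True; net: False; door: False; open: True; cache: False; pump: True; hot: True

Unit clause (!net) forces net = False.
Set fan = True.
  then (!fan || pump) forces pump = True.
  then (!fan || key) forces key = True.
  then (!key || !valve) forces valve = False.
Set door = False.
Set open = True.
  then (!cache || net || !open) forces cache = False.
  then (hot || !open) forces hot = True.
All clauses satisfied.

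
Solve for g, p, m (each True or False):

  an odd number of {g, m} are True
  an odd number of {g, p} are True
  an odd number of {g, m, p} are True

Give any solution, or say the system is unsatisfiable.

g = True, p = False, m = False

{g, m}: 1 true → odd ✓
{g, p}: 1 true → odd ✓
{g, m, p}: 1 true → odd ✓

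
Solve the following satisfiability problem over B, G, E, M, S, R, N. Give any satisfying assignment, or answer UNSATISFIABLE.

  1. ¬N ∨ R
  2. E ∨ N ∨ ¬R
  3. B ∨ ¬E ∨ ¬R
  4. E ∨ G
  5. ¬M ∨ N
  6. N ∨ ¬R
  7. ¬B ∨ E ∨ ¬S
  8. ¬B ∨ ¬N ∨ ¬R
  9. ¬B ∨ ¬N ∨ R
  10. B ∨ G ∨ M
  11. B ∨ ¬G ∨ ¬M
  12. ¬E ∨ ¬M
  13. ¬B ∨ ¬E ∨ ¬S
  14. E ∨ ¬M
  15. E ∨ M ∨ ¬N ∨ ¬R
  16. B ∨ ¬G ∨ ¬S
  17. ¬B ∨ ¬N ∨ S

Set B = True.
Set G = True.
Set E = True.
  then (¬E ∨ ¬M) forces M = False.
  then (¬B ∨ ¬E ∨ ¬S) forces S = False.
  then (¬B ∨ ¬N ∨ S) forces N = False.
  then (N ∨ ¬R) forces R = False.
All clauses satisfied.

B = True, G = True, E = True, M = False, S = False, R = False, N = False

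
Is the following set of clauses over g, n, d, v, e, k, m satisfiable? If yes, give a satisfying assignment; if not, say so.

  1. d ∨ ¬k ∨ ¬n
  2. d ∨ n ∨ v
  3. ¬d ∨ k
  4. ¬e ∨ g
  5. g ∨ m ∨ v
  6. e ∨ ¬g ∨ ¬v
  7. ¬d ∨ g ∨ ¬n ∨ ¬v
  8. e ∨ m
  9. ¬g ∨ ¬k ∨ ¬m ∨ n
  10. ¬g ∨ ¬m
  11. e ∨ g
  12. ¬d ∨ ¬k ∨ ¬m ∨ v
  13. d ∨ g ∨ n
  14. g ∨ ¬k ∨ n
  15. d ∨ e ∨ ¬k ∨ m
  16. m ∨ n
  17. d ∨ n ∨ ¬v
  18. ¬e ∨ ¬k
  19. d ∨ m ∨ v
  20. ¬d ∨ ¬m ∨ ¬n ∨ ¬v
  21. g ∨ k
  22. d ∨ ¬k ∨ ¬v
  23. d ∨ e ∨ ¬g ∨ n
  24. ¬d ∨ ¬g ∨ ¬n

g = True; n = True; d = False; v = True; e = True; k = False; m = False

Try g = False:
  (¬e ∨ g) forces e = False.
  clause (e ∨ g) is falsified — backtrack.
So g = True.
  then (¬g ∨ ¬m) forces m = False.
  then (m ∨ n) forces n = True.
  then (¬d ∨ ¬g ∨ ¬n) forces d = False.
  then (d ∨ ¬k ∨ ¬n) forces k = False.
  then (e ∨ m) forces e = True.
  then (d ∨ m ∨ v) forces v = True.
All clauses satisfied.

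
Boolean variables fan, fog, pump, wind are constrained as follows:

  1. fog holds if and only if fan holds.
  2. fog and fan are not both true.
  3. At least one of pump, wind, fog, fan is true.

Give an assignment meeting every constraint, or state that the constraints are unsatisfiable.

fan=F, fog=F, pump=T, wind=F

  (1) fog=F, fan=F — same ✓
  (2) fog=F, fan=F — not both ✓
  (3) {pump, wind, fog, fan}: 1 true — at least one ✓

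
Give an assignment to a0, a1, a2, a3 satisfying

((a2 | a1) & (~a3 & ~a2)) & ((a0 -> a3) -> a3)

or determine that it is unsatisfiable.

a0 = True, a1 = True, a2 = False, a3 = False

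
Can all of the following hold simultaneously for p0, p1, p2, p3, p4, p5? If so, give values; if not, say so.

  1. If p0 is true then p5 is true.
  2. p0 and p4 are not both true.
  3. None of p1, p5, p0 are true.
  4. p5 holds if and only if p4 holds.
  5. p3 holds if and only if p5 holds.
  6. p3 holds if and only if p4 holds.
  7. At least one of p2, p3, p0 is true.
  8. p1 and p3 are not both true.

p0 = False, p1 = False, p2 = True, p3 = False, p4 = False, p5 = False

  (1) p0=F ⇒ p5: vacuous ✓
  (2) p0=F, p4=F — not both ✓
  (3) {p1, p5, p0}: 0 true — none ✓
  (4) p5=F, p4=F — same ✓
  (5) p3=F, p5=F — same ✓
  (6) p3=F, p4=F — same ✓
  (7) {p2, p3, p0}: 1 true — at least one ✓
  (8) p1=F, p3=F — not both ✓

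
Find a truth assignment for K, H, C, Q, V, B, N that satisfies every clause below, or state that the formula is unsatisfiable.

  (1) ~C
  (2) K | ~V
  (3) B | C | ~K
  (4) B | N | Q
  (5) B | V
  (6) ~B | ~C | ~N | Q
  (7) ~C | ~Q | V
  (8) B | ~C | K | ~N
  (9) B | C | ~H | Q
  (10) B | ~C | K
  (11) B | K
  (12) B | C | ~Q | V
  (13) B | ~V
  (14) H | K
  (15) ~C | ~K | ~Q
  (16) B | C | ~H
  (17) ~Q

Unit clause (~C) forces C = False.
Unit clause (~Q) forces Q = False.
Set K = False.
  then (K | ~V) forces V = False.
  then (B | V) forces B = True.
  then (H | K) forces H = True.
Set N = True.
All clauses satisfied.

K = False, H = True, C = False, Q = False, V = False, B = True, N = True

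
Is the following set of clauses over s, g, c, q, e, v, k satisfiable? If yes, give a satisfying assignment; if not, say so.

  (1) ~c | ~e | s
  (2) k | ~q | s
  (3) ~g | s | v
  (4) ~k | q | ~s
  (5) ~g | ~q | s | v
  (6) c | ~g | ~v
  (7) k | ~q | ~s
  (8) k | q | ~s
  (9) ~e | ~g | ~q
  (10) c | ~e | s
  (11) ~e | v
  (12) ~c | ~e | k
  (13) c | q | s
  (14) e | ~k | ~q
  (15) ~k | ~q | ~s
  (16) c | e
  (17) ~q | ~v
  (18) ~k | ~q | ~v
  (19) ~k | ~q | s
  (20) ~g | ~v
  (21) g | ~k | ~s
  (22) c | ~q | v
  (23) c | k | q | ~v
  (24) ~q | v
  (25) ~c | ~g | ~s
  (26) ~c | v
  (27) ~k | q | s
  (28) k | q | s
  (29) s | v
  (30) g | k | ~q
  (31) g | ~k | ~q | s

The formula is unsatisfiable.

Case q = True:
  (~q | ~v) forces v = False.
  Clause (~q | v) is falsified — contradiction.
Case q = False:
  If s = True:
    (~k | q | ~s) forces k = False.
    clause (k | q | ~s) is falsified.
  If s = False:
    (c | q | s) forces c = True.
    (~c | ~e | s) forces e = False.
    (~c | v) forces v = True.
    (~g | ~v) forces g = False.
    (~k | q | s) forces k = False.
    clause (k | q | s) is falsified.
  Every sub-case reaches a contradiction.
Both cases fail, so the formula is unsatisfiable.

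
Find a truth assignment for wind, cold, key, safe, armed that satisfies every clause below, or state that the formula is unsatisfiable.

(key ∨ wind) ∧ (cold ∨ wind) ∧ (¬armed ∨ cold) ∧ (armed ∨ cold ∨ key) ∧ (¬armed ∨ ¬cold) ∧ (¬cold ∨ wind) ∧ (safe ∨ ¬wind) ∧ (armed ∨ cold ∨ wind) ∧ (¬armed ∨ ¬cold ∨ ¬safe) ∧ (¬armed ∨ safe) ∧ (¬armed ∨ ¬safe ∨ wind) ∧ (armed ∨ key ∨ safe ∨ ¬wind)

wind = True; cold = True; key = False; safe = True; armed = False

Try wind = False:
  (key ∨ wind) forces key = True.
  (cold ∨ wind) forces cold = True.
  clause (¬cold ∨ wind) is falsified — backtrack.
So wind = True.
  then (safe ∨ ¬wind) forces safe = True.
Set cold = True.
  then (¬armed ∨ ¬cold) forces armed = False.
Set key = False.
All clauses satisfied.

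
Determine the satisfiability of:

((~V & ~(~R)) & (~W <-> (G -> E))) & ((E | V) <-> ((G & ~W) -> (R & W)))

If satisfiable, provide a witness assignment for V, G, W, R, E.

V: False; G: False; W: False; R: True; E: True

  (~V & ~(~R)) & (~W <-> (G -> E)) = True
    ~V & ~(~R) = True
      ~V = True
      ~(~R) = True
        ~R = False
    ~W <-> (G -> E) = True
      ~W = True
      G -> E = True
  (E | V) <-> ((G & ~W) -> (R & W)) = True
    E | V = True
    (G & ~W) -> (R & W) = True
      G & ~W = False
        ~W = True
      R & W = False
Both conjuncts True, so the formula holds.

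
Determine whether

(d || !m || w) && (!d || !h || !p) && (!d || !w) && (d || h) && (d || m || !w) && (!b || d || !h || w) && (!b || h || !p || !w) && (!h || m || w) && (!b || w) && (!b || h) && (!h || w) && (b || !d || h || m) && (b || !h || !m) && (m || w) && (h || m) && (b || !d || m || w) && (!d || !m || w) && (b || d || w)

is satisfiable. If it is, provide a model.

m: True, d: False, b: True, w: True, h: True, p: True

Try m = False:
  (m || w) forces w = True.
  (!d || !w) forces d = False.
  clause (d || m || !w) is falsified — backtrack.
So m = True.
Set d = False.
  then (d || !m || w) forces w = True.
  then (d || h) forces h = True.
  then (b || !h || !m) forces b = True.
Set p = True.
All clauses satisfied.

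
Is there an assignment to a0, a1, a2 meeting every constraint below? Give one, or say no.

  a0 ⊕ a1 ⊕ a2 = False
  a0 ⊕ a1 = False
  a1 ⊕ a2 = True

a0: True, a1: True, a2: False

a0 ⊕ a1 ⊕ a2 = T ⊕ T ⊕ F = False ✓
a0 ⊕ a1 = T ⊕ T = False ✓
a1 ⊕ a2 = T ⊕ F = True ✓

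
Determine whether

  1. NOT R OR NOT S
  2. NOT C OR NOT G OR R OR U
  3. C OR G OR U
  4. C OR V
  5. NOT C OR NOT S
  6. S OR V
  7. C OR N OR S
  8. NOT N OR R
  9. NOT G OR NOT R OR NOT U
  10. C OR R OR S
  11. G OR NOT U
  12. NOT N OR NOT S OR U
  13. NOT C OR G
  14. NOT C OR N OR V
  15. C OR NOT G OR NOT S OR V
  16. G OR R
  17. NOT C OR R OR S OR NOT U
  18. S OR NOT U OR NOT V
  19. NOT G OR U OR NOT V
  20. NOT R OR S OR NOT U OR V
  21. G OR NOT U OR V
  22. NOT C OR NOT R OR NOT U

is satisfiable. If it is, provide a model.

Try S = False:
  (S OR V) forces V = True.
  (S OR NOT U OR NOT V) forces U = False.
  (NOT G OR U OR NOT V) forces G = False.
  (C OR G OR U) forces C = True.
  clause (NOT C OR G) is falsified — backtrack.
So S = True.
  then (NOT R OR NOT S) forces R = False.
  then (NOT C OR NOT S) forces C = False.
  then (NOT N OR R) forces N = False.
  then (G OR R) forces G = True.
  then (C OR V) forces V = True.
  then (NOT G OR U OR NOT V) forces U = True.
All clauses satisfied.

S = True, V = True, R = False, N = False, U = True, C = False, G = True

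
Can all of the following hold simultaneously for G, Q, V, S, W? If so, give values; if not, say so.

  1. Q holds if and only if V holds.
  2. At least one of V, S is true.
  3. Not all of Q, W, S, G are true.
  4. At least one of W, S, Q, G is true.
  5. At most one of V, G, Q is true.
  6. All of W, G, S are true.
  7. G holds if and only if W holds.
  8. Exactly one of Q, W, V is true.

G = True, Q = False, V = False, S = True, W = True

  (1) Q=F, V=F — same ✓
  (2) {V, S}: 1 true — at least one ✓
  (3) {Q, W, S, G}: 3/4 true — not all ✓
  (4) {W, S, Q, G}: 3 true — at least one ✓
  (5) {V, G, Q}: 1 true — at most one ✓
  (6) {W, G, S}: all 3 true ✓
  (7) G=T, W=T — same ✓
  (8) {Q, W, V}: 1 true — exactly one ✓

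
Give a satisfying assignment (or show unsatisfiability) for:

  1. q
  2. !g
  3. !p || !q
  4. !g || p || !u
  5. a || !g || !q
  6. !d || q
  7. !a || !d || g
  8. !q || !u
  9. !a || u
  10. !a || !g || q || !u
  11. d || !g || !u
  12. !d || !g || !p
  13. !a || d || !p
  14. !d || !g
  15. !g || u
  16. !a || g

Unit clause (q) forces q = True.
Unit clause (!g) forces g = False.
In (!p || !q) only !p is left, so p = False.
In (!q || !u) only !u is left, so u = False.
In (!a || u) only !a is left, so a = False.
Set d = False.
All clauses satisfied.

a: False, p: False, g: False, d: False, q: True, u: False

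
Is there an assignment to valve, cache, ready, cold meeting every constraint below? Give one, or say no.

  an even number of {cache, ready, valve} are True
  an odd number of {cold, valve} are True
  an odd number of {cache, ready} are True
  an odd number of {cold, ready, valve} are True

valve = True, cache = True, ready = False, cold = False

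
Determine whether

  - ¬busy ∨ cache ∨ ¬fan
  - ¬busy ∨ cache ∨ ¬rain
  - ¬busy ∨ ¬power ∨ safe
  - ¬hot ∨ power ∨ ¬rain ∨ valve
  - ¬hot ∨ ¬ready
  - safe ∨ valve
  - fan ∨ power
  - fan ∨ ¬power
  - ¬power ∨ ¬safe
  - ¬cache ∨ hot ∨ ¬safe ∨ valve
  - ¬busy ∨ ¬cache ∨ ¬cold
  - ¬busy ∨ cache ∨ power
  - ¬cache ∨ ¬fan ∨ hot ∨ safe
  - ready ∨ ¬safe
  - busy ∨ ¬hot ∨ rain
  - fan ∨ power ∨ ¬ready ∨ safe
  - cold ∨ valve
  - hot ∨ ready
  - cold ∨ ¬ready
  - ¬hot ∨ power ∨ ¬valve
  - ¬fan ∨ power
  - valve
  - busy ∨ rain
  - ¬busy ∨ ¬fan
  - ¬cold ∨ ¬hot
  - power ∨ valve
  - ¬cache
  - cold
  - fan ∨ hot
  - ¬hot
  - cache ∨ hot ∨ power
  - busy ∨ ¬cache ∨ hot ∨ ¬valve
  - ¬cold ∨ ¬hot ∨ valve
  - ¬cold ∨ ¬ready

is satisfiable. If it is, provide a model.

Case hot = True:
  Clause (¬hot) is falsified — contradiction.
Case hot = False:
  (hot ∨ ready) forces ready = True.
  (cold ∨ ¬ready) forces cold = True.
  Clause (¬cold ∨ ¬ready) is falsified — contradiction.
Both cases fail, so the formula is unsatisfiable.

Unsatisfiable — no assignment works.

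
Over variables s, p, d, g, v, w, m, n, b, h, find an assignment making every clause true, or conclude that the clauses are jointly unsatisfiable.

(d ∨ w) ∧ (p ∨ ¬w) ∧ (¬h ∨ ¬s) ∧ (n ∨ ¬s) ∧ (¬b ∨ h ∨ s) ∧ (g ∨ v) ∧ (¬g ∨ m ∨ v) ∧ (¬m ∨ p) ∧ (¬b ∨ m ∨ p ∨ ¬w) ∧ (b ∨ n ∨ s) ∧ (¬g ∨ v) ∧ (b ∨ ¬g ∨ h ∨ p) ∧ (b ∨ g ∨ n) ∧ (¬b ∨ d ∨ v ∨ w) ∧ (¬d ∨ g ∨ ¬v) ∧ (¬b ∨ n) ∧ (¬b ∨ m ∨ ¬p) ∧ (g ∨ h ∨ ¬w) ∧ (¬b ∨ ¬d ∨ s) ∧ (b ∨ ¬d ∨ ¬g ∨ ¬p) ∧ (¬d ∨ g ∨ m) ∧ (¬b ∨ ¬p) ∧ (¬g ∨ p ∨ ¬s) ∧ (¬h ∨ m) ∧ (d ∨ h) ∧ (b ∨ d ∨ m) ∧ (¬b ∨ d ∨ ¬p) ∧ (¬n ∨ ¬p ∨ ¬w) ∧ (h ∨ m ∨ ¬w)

Case p = True:
  (¬b ∨ ¬p) forces b = False.
  If g = True:
    (¬g ∨ v) forces v = True.
    (b ∨ ¬d ∨ ¬g ∨ ¬p) forces d = False.
    (d ∨ w) forces w = True.
    (d ∨ h) forces h = True.
    (¬h ∨ ¬s) forces s = False.
    (b ∨ n ∨ s) forces n = True.
    clause (¬n ∨ ¬p ∨ ¬w) is falsified.
  If g = False:
    (g ∨ v) forces v = True.
    (b ∨ g ∨ n) forces n = True.
    (¬d ∨ g ∨ ¬v) forces d = False.
    (d ∨ w) forces w = True.
    clause (¬n ∨ ¬p ∨ ¬w) is falsified.
  Every sub-case reaches a contradiction.
Case p = False:
  (p ∨ ¬w) forces w = False.
  (d ∨ w) forces d = True.
  (¬m ∨ p) forces m = False.
  (¬d ∨ g ∨ m) forces g = True.
  (¬g ∨ m ∨ v) forces v = True.
  (¬g ∨ p ∨ ¬s) forces s = False.
  (¬b ∨ ¬d ∨ s) forces b = False.
  (b ∨ n ∨ s) forces n = True.
  (b ∨ ¬g ∨ h ∨ p) forces h = True.
  Clause (¬h ∨ m) is falsified — contradiction.
Both cases fail, so the formula is unsatisfiable.

Unsatisfiable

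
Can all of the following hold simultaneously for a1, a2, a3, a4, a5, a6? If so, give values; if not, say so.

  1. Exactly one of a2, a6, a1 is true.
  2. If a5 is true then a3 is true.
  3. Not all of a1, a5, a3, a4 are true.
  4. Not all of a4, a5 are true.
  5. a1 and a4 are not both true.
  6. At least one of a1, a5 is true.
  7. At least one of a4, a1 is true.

a1=T; a2=F; a3=T; a4=F; a5=T; a6=F

  (1) {a2, a6, a1}: 1 true — exactly one ✓
  (2) a5=T ⇒ a3: T ✓
  (3) {a1, a5, a3, a4}: 3/4 true — not all ✓
  (4) {a4, a5}: 1/2 true — not all ✓
  (5) a1=T, a4=F — not both ✓
  (6) {a1, a5}: 2 true — at least one ✓
  (7) {a4, a1}: 1 true — at least one ✓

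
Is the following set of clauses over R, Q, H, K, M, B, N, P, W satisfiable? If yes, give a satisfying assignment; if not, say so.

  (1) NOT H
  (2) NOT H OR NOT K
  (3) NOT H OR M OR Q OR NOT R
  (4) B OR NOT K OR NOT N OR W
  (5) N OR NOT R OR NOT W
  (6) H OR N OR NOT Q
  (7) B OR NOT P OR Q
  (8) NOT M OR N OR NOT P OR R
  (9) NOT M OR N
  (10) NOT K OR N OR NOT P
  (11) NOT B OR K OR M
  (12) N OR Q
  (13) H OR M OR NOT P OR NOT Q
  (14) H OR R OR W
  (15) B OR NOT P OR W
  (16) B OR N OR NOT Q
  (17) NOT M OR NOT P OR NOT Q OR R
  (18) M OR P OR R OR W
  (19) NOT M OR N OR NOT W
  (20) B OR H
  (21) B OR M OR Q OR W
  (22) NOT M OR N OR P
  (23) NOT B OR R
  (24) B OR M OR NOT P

Unit clause (NOT H) forces H = False.
In (B OR H) only B is left, so B = True.
In (NOT B OR R) only R is left, so R = True.
Set Q = False.
  then (N OR Q) forces N = True.
Set K = True.
Set M = True.
Set P = True.
Set W = True.
All clauses satisfied.

R = True; Q = False; H = False; K = True; M = True; B = True; N = True; P = True; W = True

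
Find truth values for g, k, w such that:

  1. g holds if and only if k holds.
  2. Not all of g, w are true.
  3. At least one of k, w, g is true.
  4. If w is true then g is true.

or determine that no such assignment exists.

g: True; k: True; w: False

  (1) g=T, k=T — same ✓
  (2) {g, w}: 1/2 true — not all ✓
  (3) {k, w, g}: 2 true — at least one ✓
  (4) w=F ⇒ g: vacuous ✓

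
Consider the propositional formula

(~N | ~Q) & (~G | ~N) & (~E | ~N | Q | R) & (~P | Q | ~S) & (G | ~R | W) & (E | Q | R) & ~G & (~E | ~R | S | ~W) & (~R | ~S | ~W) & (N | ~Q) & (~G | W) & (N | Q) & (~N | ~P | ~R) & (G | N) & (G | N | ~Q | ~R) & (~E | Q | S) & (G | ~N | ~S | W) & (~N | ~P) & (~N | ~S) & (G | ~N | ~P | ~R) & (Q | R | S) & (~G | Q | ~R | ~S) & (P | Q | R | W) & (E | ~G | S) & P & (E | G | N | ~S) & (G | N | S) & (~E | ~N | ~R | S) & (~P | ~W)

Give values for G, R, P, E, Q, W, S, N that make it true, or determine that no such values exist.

The formula is unsatisfiable.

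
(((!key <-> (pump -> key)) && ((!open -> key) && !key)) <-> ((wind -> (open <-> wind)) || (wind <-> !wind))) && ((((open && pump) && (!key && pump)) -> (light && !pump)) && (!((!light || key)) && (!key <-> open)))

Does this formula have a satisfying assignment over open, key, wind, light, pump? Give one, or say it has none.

open: True; key: False; wind: False; light: True; pump: False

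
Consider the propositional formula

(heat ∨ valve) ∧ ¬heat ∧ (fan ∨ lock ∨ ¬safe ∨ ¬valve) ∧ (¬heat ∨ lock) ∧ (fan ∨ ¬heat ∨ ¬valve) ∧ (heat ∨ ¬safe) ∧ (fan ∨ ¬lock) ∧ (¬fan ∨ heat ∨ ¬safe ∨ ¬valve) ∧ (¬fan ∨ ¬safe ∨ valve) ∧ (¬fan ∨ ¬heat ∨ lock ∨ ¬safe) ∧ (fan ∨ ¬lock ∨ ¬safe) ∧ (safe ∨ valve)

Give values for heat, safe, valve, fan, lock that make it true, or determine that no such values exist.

Unit clause (¬heat) forces heat = False.
In (heat ∨ ¬safe) only ¬safe is left, so safe = False.
In (safe ∨ valve) only valve is left, so valve = True.
Set fan = False.
  then (fan ∨ ¬lock) forces lock = False.
All clauses satisfied.

heat = False; safe = False; valve = True; fan = False; lock = False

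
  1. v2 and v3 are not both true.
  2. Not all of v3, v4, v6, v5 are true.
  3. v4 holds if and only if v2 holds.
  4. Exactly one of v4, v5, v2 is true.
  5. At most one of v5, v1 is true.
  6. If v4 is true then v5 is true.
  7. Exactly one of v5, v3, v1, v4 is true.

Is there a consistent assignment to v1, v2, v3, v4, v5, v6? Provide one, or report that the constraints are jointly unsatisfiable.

v1=F, v2=F, v3=F, v4=F, v5=T, v6=F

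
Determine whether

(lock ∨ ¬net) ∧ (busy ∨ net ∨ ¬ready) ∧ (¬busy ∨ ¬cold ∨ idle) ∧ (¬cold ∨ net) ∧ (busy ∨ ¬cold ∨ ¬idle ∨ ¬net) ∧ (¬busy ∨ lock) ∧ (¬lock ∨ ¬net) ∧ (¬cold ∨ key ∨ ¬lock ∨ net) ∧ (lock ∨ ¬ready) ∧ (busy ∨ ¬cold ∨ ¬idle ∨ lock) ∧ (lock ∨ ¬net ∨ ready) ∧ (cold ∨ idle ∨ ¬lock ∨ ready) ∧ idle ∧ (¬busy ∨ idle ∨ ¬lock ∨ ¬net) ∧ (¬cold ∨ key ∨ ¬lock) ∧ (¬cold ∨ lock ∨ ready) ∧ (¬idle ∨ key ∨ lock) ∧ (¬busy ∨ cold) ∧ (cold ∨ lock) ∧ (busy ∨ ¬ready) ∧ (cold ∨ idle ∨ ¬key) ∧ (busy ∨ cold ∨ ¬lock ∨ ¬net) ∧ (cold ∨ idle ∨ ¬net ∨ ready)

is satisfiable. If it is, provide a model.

idle = True; ready = False; lock = True; key = True; net = False; cold = False; busy = False

Unit clause (idle) forces idle = True.
Try ready = True:
  (lock ∨ ¬ready) forces lock = True.
  (¬lock ∨ ¬net) forces net = False.
  (busy ∨ net ∨ ¬ready) forces busy = True.
  (¬cold ∨ net) forces cold = False.
  clause (¬busy ∨ cold) is falsified — backtrack.
So ready = False.
Set lock = True.
  then (¬lock ∨ ¬net) forces net = False.
  then (¬cold ∨ net) forces cold = False.
  then (¬busy ∨ cold) forces busy = False.
Set key = True.
All clauses satisfied.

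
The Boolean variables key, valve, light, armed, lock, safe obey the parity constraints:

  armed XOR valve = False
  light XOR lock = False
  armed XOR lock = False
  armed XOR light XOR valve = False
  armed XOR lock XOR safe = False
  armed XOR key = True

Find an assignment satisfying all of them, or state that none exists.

key: True, valve: False, light: False, armed: False, lock: False, safe: False

armed XOR valve = F XOR F = False ✓
light XOR lock = F XOR F = False ✓
armed XOR lock = F XOR F = False ✓
armed XOR light XOR valve = F XOR F XOR F = False ✓
armed XOR lock XOR safe = F XOR F XOR F = False ✓
armed XOR key = F XOR T = True ✓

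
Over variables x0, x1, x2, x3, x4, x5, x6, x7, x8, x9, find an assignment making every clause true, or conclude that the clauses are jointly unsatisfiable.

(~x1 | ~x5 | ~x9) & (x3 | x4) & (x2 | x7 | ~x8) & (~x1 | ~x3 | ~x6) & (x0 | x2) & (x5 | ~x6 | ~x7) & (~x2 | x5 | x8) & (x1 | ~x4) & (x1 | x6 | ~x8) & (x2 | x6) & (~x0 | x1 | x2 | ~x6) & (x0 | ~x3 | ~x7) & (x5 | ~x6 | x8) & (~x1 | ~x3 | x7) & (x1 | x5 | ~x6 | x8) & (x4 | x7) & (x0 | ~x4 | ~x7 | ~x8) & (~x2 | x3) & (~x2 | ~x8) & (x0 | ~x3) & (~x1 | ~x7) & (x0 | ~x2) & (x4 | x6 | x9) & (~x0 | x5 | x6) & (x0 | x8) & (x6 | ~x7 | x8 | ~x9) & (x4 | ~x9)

Try x0 = False:
  (x0 | x2) forces x2 = True.
  clause (x0 | ~x2) is falsified — backtrack.
So x0 = True.
Set x1 = False.
  then (x1 | ~x4) forces x4 = False.
  then (x4 | x7) forces x7 = True.
  then (x4 | ~x9) forces x9 = False.
  then (x3 | x4) forces x3 = True.
  then (x4 | x6 | x9) forces x6 = True.
  then (x5 | ~x6 | ~x7) forces x5 = True.
  then (~x0 | x1 | x2 | ~x6) forces x2 = True.
  then (~x2 | ~x8) forces x8 = False.
All clauses satisfied.

x0=T, x1=F, x2=T, x3=T, x4=F, x5=T, x6=T, x7=T, x8=F, x9=F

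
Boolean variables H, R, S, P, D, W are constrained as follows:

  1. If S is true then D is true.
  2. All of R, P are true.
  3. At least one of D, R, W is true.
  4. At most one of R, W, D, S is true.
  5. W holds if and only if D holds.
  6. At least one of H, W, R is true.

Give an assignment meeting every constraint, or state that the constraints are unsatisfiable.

H: True, R: True, S: False, P: True, D: False, W: False

  (1) S=F ⇒ D: vacuous ✓
  (2) {R, P}: all 2 true ✓
  (3) {D, R, W}: 1 true — at least one ✓
  (4) {R, W, D, S}: 1 true — at most one ✓
  (5) W=F, D=F — same ✓
  (6) {H, W, R}: 2 true — at least one ✓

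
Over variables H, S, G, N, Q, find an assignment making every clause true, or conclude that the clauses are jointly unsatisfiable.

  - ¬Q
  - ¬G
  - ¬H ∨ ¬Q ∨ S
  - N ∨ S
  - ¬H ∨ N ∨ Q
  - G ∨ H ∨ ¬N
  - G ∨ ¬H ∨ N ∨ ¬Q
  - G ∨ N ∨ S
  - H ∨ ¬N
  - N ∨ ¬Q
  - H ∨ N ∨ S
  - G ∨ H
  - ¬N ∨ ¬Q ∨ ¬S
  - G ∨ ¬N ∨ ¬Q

Unit clause (¬Q) forces Q = False.
Unit clause (¬G) forces G = False.
In (G ∨ H) only H is left, so H = True.
In (¬H ∨ N ∨ Q) only N is left, so N = True.
Set S = True.
All clauses satisfied.

H = True, S = True, G = False, N = True, Q = False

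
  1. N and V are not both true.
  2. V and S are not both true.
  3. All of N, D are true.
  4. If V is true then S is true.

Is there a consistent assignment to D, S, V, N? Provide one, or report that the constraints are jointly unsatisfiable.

D = True; S = True; V = False; N = True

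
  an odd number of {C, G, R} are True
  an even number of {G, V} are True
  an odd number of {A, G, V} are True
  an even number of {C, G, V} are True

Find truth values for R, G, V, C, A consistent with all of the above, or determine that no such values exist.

R: False; G: True; V: True; C: False; A: True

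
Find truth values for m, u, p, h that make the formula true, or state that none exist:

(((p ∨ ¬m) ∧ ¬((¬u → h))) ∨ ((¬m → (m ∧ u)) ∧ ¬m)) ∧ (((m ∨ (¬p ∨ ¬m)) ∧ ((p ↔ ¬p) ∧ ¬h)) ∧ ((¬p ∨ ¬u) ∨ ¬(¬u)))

The conjunct p ↔ ¬p is unsatisfiable on its own:
  p=F: evaluates to False.
  p=T: evaluates to False.
So the whole conjunction is unsatisfiable.

No satisfying assignment exists.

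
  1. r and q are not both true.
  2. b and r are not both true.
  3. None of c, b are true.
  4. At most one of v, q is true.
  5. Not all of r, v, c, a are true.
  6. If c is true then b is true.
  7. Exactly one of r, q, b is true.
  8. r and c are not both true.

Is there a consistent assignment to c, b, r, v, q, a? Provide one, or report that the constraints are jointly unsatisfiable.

c=F, b=F, r=F, v=F, q=T, a=T

  (1) r=F, q=T — not both ✓
  (2) b=F, r=F — not both ✓
  (3) {c, b}: 0 true — none ✓
  (4) {v, q}: 1 true — at most one ✓
  (5) {r, v, c, a}: 1/4 true — not all ✓
  (6) c=F ⇒ b: vacuous ✓
  (7) {r, q, b}: 1 true — exactly one ✓
  (8) r=F, c=F — not both ✓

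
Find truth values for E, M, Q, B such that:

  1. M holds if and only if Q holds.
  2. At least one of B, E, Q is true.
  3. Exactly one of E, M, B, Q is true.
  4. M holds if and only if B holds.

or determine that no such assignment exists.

E = True, M = False, Q = False, B = False

  (1) M=F, Q=F — same ✓
  (2) {B, E, Q}: 1 true — at least one ✓
  (3) {E, M, B, Q}: 1 true — exactly one ✓
  (4) M=F, B=F — same ✓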